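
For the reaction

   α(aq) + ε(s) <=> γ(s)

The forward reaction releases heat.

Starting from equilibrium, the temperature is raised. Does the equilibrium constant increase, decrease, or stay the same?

K depends on temperature via the van 't Hoff relation. The forward reaction is exothermic, so raising T decreases K.

decreases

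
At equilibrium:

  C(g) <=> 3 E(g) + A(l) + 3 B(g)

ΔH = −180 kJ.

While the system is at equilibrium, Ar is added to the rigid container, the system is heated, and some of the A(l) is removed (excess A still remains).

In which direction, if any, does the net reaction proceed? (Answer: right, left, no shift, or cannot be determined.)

left

At constant volume, adding an inert gas leaves every reacting species' partial pressure unchanged, so Q is unchanged — no shift from this change.
The forward reaction is exothermic. Raising T favours the endothermic direction — shift to the left.
A is a pure liquid; its activity is 1 regardless of amount, so Q is unaffected — no shift from this change.
Only the nonzero effect(s) matter; the net shift is to the left.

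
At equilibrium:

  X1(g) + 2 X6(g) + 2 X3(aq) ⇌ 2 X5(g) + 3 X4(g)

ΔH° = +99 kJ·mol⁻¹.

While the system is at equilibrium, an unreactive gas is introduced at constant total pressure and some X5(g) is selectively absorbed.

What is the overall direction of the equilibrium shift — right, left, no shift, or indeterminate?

Adding inert gas at constant total pressure expands the volume and lowers every reacting partial pressure. With Δn_gas = 5 − 3 = +2, Q moves away from K toward the side with fewer gas moles, so the system shifts toward the side with more gas moles — to the right.
Removing X5 (g), a product, drives the reaction to the right.
All effects act in the same direction — net shift to the right.

right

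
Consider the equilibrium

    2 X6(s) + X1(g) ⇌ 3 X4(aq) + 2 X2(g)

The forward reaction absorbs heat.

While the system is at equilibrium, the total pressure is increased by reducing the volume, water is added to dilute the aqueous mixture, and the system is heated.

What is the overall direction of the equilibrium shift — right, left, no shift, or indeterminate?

Gas moles: reactants 1, products 2 (Δn_gas = +1). Compression shifts the system toward the side with fewer moles of gas — to the left.
Dilution lowers every aqueous concentration by the same factor. Δn_aq = 3 − 0 = +3, so the system shifts toward the side with more dissolved moles — to the right.
The forward reaction is endothermic. Raising T favours the endothermic direction — shift to the right.
The individual effects push in opposite directions; without quantitative information the net direction cannot be determined.

cannot be determined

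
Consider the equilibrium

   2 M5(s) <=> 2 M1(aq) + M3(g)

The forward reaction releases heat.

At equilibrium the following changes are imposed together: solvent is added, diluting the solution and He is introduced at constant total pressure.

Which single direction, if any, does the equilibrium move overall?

Dilution lowers every aqueous concentration by the same factor. Δn_aq = 2 − 0 = +2, so the system shifts toward the side with more dissolved moles — to the right.
Adding inert gas at constant total pressure expands the volume and lowers every reacting partial pressure. With Δn_gas = 1 − 0 = +1, Q moves away from K toward the side with fewer gas moles, so the system shifts toward the side with more gas moles — to the right.
All effects act in the same direction — net shift to the right.

right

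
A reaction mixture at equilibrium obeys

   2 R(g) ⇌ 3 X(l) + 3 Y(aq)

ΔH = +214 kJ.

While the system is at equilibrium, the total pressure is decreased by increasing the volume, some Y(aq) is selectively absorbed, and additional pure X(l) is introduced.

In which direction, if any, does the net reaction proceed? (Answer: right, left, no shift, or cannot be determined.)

cannot be determined

Gas moles: reactants 2, products 0 (Δn_gas = -2). Expansion shifts the system toward the side with more moles of gas — to the left.
Removing Y (aq), a product, drives the reaction to the right.
X is a pure liquid; its activity is 1 regardless of amount, so Q is unaffected — no shift from this change.
The individual effects push in opposite directions; without quantitative information the net direction cannot be determined.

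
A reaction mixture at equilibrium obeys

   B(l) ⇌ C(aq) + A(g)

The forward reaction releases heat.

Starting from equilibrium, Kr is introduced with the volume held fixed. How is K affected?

unchanged

The equilibrium constant depends only on temperature. This perturbation changes neither the position of equilibrium nor K.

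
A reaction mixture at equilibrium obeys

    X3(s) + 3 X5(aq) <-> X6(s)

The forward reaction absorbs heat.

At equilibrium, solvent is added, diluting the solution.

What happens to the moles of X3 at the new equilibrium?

increases

Dilution lowers every aqueous concentration by the same factor. Δn_aq = 0 − 3 = -3, so the system shifts toward the side with more dissolved moles — to the left.
The net shift is to the left. X3 is a reactant, so its amount increases.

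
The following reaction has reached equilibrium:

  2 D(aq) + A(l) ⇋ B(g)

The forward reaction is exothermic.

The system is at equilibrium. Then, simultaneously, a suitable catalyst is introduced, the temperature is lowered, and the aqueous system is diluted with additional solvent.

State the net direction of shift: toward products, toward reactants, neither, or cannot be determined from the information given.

cannot be determined

A catalyst speeds both forward and reverse rates equally; it changes neither Q nor K — no shift from this change.
The forward reaction is exothermic. Lowering T favours the exothermic direction — shift to the right.
Dilution lowers every aqueous concentration by the same factor. Δn_aq = 0 − 2 = -2, so the system shifts toward the side with more dissolved moles — to the left.
The individual effects push in opposite directions; without quantitative information the net direction cannot be determined.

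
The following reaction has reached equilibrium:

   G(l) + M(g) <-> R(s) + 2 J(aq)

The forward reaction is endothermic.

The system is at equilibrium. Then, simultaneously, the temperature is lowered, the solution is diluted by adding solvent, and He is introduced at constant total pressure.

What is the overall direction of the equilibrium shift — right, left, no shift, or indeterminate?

The forward reaction is endothermic. Lowering T favours the exothermic direction — shift to the left.
Dilution lowers every aqueous concentration by the same factor. Δn_aq = 2 − 0 = +2, so the system shifts toward the side with more dissolved moles — to the right.
Adding inert gas at constant total pressure expands the volume and lowers every reacting partial pressure. With Δn_gas = 0 − 1 = -1, Q moves away from K toward the side with fewer gas moles, so the system shifts toward the side with more gas moles — to the left.
The individual effects push in opposite directions; without quantitative information the net direction cannot be determined.

cannot be determined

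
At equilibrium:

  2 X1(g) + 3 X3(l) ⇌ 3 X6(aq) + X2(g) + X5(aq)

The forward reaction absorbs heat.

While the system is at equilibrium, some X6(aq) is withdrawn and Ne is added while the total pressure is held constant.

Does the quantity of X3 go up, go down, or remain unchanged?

cannot be determined

Removing X6 (aq), a product, drives the reaction to the right.
Adding inert gas at constant total pressure expands the volume and lowers every reacting partial pressure. With Δn_gas = 1 − 2 = -1, Q moves away from K toward the side with fewer gas moles, so the system shifts toward the side with more gas moles — to the left.
The two effects oppose each other, so the net shift — and hence the change in X3 — cannot be determined from the given information.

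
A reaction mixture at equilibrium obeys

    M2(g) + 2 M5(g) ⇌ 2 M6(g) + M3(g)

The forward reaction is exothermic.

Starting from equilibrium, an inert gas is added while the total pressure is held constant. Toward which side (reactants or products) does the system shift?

no shift

Adding inert gas at constant total pressure expands the volume, scaling every reacting partial pressure by the same factor. Δn_gas = 3 − 3 = 0, so Q is unchanged — no shift.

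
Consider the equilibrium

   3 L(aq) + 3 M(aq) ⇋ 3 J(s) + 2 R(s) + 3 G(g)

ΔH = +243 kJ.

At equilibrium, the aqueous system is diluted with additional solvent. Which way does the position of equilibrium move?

left

Dilution lowers every aqueous concentration by the same factor. Δn_aq = 0 − 6 = -6, so the system shifts toward the side with more dissolved moles — to the left.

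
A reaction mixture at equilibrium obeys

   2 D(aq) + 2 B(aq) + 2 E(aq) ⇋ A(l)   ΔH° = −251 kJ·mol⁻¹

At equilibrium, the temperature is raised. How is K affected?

decreases

K depends on temperature via the van 't Hoff relation. The forward reaction is exothermic, so raising T decreases K.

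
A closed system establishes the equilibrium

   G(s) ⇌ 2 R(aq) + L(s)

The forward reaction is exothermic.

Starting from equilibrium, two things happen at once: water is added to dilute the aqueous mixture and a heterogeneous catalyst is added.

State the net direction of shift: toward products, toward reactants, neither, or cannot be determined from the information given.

right

Dilution lowers every aqueous concentration by the same factor. Δn_aq = 2 − 0 = +2, so the system shifts toward the side with more dissolved moles — to the right.
A catalyst speeds both forward and reverse rates equally; it changes neither Q nor K — no shift from this change.
Only the nonzero effect(s) matter; the net shift is to the right.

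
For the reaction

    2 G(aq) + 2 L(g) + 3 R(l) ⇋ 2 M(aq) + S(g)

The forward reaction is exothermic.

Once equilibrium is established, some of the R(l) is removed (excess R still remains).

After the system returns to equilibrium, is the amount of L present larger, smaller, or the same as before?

R is a pure liquid; its activity is 1 regardless of amount, so Q is unaffected — no shift from this change.
No net shift occurs, so the amount of L is unchanged.

unchanged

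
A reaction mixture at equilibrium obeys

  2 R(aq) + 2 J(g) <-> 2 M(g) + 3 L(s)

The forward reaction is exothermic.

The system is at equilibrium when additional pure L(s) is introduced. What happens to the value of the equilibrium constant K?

unchanged

The equilibrium constant depends only on temperature. This perturbation changes neither the position of equilibrium nor K.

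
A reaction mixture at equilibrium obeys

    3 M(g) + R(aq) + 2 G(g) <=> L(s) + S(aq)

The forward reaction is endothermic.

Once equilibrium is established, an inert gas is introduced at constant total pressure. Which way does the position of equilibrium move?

Adding inert gas at constant total pressure expands the volume and lowers every reacting partial pressure. With Δn_gas = 0 − 5 = -5, Q moves away from K toward the side with fewer gas moles, so the system shifts toward the side with more gas moles — to the left.

left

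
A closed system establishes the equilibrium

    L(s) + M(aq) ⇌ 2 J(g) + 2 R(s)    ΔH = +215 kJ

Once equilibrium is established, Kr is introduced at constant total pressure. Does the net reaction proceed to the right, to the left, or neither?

Adding inert gas at constant total pressure expands the volume and lowers every reacting partial pressure. With Δn_gas = 2 − 0 = +2, Q moves away from K toward the side with fewer gas moles, so the system shifts toward the side with more gas moles — to the right.

right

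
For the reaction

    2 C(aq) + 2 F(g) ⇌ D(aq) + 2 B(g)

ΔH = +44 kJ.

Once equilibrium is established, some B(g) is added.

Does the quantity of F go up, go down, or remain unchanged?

increases

Adding B (g), a product, drives the reaction to the left.
The net shift is to the left. F is a reactant, so its amount increases.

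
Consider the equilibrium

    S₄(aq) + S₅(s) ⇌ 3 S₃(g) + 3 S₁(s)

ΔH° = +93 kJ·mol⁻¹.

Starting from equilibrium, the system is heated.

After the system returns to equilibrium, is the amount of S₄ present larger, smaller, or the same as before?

The forward reaction is endothermic. Raising T favours the endothermic direction — shift to the right.
The net shift is to the right. S₄ is a reactant, so its amount decreases.

decreases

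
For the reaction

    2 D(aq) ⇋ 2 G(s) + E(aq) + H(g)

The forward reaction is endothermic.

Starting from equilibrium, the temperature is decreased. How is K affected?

decreases

K depends on temperature via the van 't Hoff relation. The forward reaction is endothermic, so lowering T decreases K.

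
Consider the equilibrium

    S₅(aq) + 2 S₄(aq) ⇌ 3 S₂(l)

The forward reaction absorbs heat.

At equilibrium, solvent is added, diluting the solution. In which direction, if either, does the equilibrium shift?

Dilution lowers every aqueous concentration by the same factor. Δn_aq = 0 − 3 = -3, so the system shifts toward the side with more dissolved moles — to the left.

left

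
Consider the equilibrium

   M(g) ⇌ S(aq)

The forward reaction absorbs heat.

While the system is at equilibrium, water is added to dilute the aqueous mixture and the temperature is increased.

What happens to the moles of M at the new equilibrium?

Dilution lowers every aqueous concentration by the same factor. Δn_aq = 1 − 0 = +1, so the system shifts toward the side with more dissolved moles — to the right.
The forward reaction is endothermic. Raising T favours the endothermic direction — shift to the right.
The net shift is to the right. M is a reactant, so its amount decreases.

decreases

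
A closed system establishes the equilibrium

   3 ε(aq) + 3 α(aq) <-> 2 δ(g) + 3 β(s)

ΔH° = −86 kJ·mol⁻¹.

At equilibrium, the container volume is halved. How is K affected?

unchanged

The equilibrium constant depends only on temperature. This perturbation may move the position of equilibrium, but since T is unchanged, K itself is unchanged.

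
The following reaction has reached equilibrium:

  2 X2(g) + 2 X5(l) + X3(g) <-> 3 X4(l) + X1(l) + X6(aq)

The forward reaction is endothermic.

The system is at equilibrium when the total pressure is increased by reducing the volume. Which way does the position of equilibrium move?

right

Gas moles: reactants 3, products 0 (Δn_gas = -3). Compression shifts the system toward the side with fewer moles of gas — to the right.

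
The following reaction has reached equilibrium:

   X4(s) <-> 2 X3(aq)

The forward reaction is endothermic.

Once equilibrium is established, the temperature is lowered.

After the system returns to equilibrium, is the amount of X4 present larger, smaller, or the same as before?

The forward reaction is endothermic. Lowering T favours the exothermic direction — shift to the left.
The net shift is to the left. X4 is a reactant, so its amount increases.

increases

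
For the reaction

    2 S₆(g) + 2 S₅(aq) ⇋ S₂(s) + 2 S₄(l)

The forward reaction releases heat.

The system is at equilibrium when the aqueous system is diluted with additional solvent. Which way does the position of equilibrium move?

left

Dilution lowers every aqueous concentration by the same factor. Δn_aq = 0 − 2 = -2, so the system shifts toward the side with more dissolved moles — to the left.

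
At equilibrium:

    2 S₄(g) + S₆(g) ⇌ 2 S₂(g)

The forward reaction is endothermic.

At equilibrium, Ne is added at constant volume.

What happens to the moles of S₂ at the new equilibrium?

At constant volume, adding an inert gas leaves every reacting species' partial pressure unchanged, so Q is unchanged — no shift from this change.
No net shift occurs, so the amount of S₂ is unchanged.

unchanged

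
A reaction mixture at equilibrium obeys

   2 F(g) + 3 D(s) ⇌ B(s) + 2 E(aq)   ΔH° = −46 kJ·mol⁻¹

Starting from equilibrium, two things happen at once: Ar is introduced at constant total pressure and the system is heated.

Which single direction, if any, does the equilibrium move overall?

Adding inert gas at constant total pressure expands the volume and lowers every reacting partial pressure. With Δn_gas = 0 − 2 = -2, Q moves away from K toward the side with fewer gas moles, so the system shifts toward the side with more gas moles — to the left.
The forward reaction is exothermic. Raising T favours the endothermic direction — shift to the left.
All effects act in the same direction — net shift to the left.

left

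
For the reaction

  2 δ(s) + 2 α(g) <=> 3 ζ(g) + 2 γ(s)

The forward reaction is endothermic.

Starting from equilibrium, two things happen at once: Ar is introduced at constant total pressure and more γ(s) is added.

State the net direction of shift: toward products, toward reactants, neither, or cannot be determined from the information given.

right

Adding inert gas at constant total pressure expands the volume and lowers every reacting partial pressure. With Δn_gas = 3 − 2 = +1, Q moves away from K toward the side with fewer gas moles, so the system shifts toward the side with more gas moles — to the right.
γ is a pure solid; its activity is 1 regardless of amount, so Q is unaffected — no shift from this change.
Only the nonzero effect(s) matter; the net shift is to the right.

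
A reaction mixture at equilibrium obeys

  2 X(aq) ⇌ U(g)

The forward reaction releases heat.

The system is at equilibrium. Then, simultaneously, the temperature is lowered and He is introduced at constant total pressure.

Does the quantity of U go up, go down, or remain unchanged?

increases

The forward reaction is exothermic. Lowering T favours the exothermic direction — shift to the right.
Adding inert gas at constant total pressure expands the volume and lowers every reacting partial pressure. With Δn_gas = 1 − 0 = +1, Q moves away from K toward the side with fewer gas moles, so the system shifts toward the side with more gas moles — to the right.
The net shift is to the right. U is a product, so its amount increases.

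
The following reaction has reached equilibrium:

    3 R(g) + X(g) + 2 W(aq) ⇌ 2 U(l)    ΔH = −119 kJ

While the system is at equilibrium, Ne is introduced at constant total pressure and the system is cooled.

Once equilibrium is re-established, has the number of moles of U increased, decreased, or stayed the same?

Adding inert gas at constant total pressure expands the volume and lowers every reacting partial pressure. With Δn_gas = 0 − 4 = -4, Q moves away from K toward the side with fewer gas moles, so the system shifts toward the side with more gas moles — to the left.
The forward reaction is exothermic. Lowering T favours the exothermic direction — shift to the right.
The two effects oppose each other, so the net shift — and hence the change in U — cannot be determined from the given information.

cannot be determined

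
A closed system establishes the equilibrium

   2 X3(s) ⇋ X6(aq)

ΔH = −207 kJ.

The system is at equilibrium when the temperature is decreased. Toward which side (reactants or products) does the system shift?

right

The forward reaction is exothermic. Lowering T favours the exothermic direction — shift to the right.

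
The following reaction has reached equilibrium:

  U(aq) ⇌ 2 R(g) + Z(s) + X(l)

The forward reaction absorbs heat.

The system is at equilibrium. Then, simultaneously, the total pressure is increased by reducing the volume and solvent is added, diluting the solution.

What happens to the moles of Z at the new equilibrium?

Gas moles: reactants 0, products 2 (Δn_gas = +2). Compression shifts the system toward the side with fewer moles of gas — to the left.
Dilution lowers every aqueous concentration by the same factor. Δn_aq = 0 − 1 = -1, so the system shifts toward the side with more dissolved moles — to the left.
The net shift is to the left. Z is a product, so its amount decreases.

decreases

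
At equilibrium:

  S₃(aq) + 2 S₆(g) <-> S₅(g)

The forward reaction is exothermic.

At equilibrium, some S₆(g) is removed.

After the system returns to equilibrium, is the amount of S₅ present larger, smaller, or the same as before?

decreases

Removing S₆ (g), a reactant, drives the reaction to the left.
The net shift is to the left. S₅ is a product, so its amount decreases.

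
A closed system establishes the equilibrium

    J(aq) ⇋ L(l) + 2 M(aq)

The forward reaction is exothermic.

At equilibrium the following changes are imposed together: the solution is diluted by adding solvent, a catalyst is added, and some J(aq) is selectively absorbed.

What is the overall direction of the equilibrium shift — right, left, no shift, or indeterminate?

Dilution lowers every aqueous concentration by the same factor. Δn_aq = 2 − 1 = +1, so the system shifts toward the side with more dissolved moles — to the right.
A catalyst speeds both forward and reverse rates equally; it changes neither Q nor K — no shift from this change.
Removing J (aq), a reactant, drives the reaction to the left.
The individual effects push in opposite directions; without quantitative information the net direction cannot be determined.

cannot be determined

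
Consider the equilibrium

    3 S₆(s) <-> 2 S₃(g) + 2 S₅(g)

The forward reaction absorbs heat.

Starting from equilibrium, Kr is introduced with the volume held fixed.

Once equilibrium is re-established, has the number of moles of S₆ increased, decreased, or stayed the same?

unchanged

At constant volume, adding an inert gas leaves every reacting species' partial pressure unchanged, so Q is unchanged — no shift from this change.
No net shift occurs, so the amount of S₆ is unchanged.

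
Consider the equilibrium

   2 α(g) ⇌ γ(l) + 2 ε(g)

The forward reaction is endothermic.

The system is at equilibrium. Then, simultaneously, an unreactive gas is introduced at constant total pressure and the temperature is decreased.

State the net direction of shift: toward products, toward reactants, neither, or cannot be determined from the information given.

Adding inert gas at constant total pressure expands the volume, scaling every reacting partial pressure by the same factor. Δn_gas = 2 − 2 = 0, so Q is unchanged — no shift.
The forward reaction is endothermic. Lowering T favours the exothermic direction — shift to the left.
Only the nonzero effect(s) matter; the net shift is to the left.

left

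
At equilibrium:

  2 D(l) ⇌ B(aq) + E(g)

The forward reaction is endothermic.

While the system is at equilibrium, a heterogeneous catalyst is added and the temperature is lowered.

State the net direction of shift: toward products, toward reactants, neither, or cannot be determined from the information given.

A catalyst speeds both forward and reverse rates equally; it changes neither Q nor K — no shift from this change.
The forward reaction is endothermic. Lowering T favours the exothermic direction — shift to the left.
Only the nonzero effect(s) matter; the net shift is to the left.

left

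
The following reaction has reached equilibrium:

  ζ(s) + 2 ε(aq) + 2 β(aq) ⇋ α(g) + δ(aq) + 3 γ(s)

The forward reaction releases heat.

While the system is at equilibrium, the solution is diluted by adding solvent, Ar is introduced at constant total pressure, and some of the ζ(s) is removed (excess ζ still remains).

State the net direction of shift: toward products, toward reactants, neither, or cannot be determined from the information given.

cannot be determined

Dilution lowers every aqueous concentration by the same factor. Δn_aq = 1 − 4 = -3, so the system shifts toward the side with more dissolved moles — to the left.
Adding inert gas at constant total pressure expands the volume and lowers every reacting partial pressure. With Δn_gas = 1 − 0 = +1, Q moves away from K toward the side with fewer gas moles, so the system shifts toward the side with more gas moles — to the right.
ζ is a pure solid; its activity is 1 regardless of amount, so Q is unaffected — no shift from this change.
The individual effects push in opposite directions; without quantitative information the net direction cannot be determined.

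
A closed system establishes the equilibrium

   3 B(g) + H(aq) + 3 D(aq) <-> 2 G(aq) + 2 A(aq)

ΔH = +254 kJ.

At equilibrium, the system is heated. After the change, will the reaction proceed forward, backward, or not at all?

right

The forward reaction is endothermic. Raising T favours the endothermic direction — shift to the right.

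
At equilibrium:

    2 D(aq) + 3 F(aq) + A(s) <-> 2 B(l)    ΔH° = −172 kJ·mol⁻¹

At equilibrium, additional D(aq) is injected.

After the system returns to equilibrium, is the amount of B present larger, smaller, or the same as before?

increases

Adding D (aq), a reactant, drives the reaction to the right.
The net shift is to the right. B is a product, so its amount increases.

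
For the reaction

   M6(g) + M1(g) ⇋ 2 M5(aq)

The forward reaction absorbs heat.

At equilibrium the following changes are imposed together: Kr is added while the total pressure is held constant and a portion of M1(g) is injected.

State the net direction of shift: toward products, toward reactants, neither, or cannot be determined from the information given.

Adding inert gas at constant total pressure expands the volume and lowers every reacting partial pressure. With Δn_gas = 0 − 2 = -2, Q moves away from K toward the side with fewer gas moles, so the system shifts toward the side with more gas moles — to the left.
Adding M1 (g), a reactant, drives the reaction to the right.
The individual effects push in opposite directions; without quantitative information the net direction cannot be determined.

cannot be determined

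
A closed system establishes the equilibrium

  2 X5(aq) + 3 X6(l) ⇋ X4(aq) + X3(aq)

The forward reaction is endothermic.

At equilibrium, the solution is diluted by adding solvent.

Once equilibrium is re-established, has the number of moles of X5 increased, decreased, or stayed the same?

unchanged

Dilution scales every aqueous concentration by the same factor. Δn_aq = 2 − 2 = 0, so Q is unchanged — no shift.
No net shift occurs, so the amount of X5 is unchanged.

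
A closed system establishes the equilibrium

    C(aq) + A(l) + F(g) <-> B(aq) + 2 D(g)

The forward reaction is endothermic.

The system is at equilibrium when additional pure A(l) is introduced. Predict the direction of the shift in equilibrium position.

A is a pure liquid; its activity is 1 regardless of amount, so Q is unaffected — no shift from this change.

no shift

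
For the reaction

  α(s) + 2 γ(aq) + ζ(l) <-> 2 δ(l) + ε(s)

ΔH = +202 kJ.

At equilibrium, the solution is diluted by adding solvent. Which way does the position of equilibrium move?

Dilution lowers every aqueous concentration by the same factor. Δn_aq = 0 − 2 = -2, so the system shifts toward the side with more dissolved moles — to the left.

left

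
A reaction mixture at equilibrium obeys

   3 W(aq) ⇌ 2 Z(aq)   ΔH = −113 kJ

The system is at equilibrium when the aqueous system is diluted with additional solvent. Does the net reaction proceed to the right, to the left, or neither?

Dilution lowers every aqueous concentration by the same factor. Δn_aq = 2 − 3 = -1, so the system shifts toward the side with more dissolved moles — to the left.

left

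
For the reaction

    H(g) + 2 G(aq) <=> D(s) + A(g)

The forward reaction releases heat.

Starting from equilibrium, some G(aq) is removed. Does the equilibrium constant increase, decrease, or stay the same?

unchanged

The equilibrium constant depends only on temperature. This perturbation may move the position of equilibrium, but since T is unchanged, K itself is unchanged.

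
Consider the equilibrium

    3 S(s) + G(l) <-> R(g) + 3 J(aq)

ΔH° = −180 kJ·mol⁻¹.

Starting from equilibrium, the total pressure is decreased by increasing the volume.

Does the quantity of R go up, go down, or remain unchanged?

increases

Gas moles: reactants 0, products 1 (Δn_gas = +1). Expansion shifts the system toward the side with more moles of gas — to the right.
The net shift is to the right. R is a product, so its amount increases.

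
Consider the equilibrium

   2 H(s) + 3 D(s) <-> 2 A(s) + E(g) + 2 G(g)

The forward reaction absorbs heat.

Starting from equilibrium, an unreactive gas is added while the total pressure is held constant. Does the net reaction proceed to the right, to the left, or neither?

right

Adding inert gas at constant total pressure expands the volume and lowers every reacting partial pressure. With Δn_gas = 3 − 0 = +3, Q moves away from K toward the side with fewer gas moles, so the system shifts toward the side with more gas moles — to the right.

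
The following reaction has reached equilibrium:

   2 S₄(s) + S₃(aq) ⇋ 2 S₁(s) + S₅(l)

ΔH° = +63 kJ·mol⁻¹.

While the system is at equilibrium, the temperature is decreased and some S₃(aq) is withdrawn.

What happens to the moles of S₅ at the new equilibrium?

The forward reaction is endothermic. Lowering T favours the exothermic direction — shift to the left.
Removing S₃ (aq), a reactant, drives the reaction to the left.
The net shift is to the left. S₅ is a product, so its amount decreases.

decreases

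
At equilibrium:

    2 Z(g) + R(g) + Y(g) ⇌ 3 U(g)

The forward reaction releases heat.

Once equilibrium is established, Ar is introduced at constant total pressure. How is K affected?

unchanged

The equilibrium constant depends only on temperature. This perturbation may move the position of equilibrium, but since T is unchanged, K itself is unchanged.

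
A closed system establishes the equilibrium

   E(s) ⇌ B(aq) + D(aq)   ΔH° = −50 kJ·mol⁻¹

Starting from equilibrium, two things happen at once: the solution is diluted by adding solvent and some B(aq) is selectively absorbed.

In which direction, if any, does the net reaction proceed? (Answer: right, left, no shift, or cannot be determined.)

right

Dilution lowers every aqueous concentration by the same factor. Δn_aq = 2 − 0 = +2, so the system shifts toward the side with more dissolved moles — to the right.
Removing B (aq), a product, drives the reaction to the right.
All effects act in the same direction — net shift to the right.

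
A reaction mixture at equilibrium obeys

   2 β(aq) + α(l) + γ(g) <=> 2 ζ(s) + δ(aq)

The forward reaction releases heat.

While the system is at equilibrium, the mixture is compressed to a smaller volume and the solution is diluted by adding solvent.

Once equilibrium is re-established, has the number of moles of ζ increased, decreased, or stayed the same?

Gas moles: reactants 1, products 0 (Δn_gas = -1). Compression shifts the system toward the side with fewer moles of gas — to the right.
Dilution lowers every aqueous concentration by the same factor. Δn_aq = 1 − 2 = -1, so the system shifts toward the side with more dissolved moles — to the left.
The two effects oppose each other, so the net shift — and hence the change in ζ — cannot be determined from the given information.

cannot be determined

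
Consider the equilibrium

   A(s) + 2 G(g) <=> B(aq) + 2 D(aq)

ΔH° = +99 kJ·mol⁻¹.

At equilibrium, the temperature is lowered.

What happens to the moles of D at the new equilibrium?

decreases

The forward reaction is endothermic. Lowering T favours the exothermic direction — shift to the left.
The net shift is to the left. D is a product, so its amount decreases.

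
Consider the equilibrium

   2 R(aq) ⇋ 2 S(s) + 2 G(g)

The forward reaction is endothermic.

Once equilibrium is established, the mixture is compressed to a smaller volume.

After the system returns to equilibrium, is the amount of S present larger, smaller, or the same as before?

decreases

Gas moles: reactants 0, products 2 (Δn_gas = +2). Compression shifts the system toward the side with fewer moles of gas — to the left.
The net shift is to the left. S is a product, so its amount decreases.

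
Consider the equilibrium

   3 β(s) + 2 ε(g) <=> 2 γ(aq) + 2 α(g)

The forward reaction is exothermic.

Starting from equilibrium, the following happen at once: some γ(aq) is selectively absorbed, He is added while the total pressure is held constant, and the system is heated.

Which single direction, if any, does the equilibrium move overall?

cannot be determined

Removing γ (aq), a product, drives the reaction to the right.
Adding inert gas at constant total pressure expands the volume, scaling every reacting partial pressure by the same factor. Δn_gas = 2 − 2 = 0, so Q is unchanged — no shift.
The forward reaction is exothermic. Raising T favours the endothermic direction — shift to the left.
The individual effects push in opposite directions; without quantitative information the net direction cannot be determined.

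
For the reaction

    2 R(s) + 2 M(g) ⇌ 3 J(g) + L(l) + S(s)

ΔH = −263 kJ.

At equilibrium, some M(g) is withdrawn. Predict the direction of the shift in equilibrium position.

Removing M (g), a reactant, drives the reaction to the left.

left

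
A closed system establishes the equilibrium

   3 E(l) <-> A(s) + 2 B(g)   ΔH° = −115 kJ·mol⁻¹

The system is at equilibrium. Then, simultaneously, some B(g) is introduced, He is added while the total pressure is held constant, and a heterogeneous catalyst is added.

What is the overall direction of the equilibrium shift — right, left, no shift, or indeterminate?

cannot be determined

Adding B (g), a product, drives the reaction to the left.
Adding inert gas at constant total pressure expands the volume and lowers every reacting partial pressure. With Δn_gas = 2 − 0 = +2, Q moves away from K toward the side with fewer gas moles, so the system shifts toward the side with more gas moles — to the right.
A catalyst speeds both forward and reverse rates equally; it changes neither Q nor K — no shift from this change.
The individual effects push in opposite directions; without quantitative information the net direction cannot be determined.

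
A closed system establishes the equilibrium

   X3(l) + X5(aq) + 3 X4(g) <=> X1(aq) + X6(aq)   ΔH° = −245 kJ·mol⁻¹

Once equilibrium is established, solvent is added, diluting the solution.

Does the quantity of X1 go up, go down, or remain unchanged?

increases

Dilution lowers every aqueous concentration by the same factor. Δn_aq = 2 − 1 = +1, so the system shifts toward the side with more dissolved moles — to the right.
The net shift is to the right. X1 is a product, so its amount increases.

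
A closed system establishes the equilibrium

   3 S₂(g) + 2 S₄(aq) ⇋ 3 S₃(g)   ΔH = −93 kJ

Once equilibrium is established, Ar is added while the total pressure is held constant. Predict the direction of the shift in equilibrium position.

Adding inert gas at constant total pressure expands the volume, scaling every reacting partial pressure by the same factor. Δn_gas = 3 − 3 = 0, so Q is unchanged — no shift.

no shift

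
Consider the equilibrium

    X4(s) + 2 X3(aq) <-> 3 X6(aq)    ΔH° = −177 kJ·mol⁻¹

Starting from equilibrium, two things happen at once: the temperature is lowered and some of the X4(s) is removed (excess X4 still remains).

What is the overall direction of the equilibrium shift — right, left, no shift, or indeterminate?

right

The forward reaction is exothermic. Lowering T favours the exothermic direction — shift to the right.
X4 is a pure solid; its activity is 1 regardless of amount, so Q is unaffected — no shift from this change.
Only the nonzero effect(s) matter; the net shift is to the right.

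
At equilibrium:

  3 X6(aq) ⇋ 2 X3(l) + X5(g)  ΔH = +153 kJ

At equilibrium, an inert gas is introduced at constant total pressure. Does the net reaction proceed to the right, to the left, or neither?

right

Adding inert gas at constant total pressure expands the volume and lowers every reacting partial pressure. With Δn_gas = 1 − 0 = +1, Q moves away from K toward the side with fewer gas moles, so the system shifts toward the side with more gas moles — to the right.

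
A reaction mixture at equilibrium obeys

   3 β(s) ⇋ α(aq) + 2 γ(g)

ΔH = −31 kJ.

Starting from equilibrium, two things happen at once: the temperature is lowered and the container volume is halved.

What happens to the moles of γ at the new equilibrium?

cannot be determined

The forward reaction is exothermic. Lowering T favours the exothermic direction — shift to the right.
Gas moles: reactants 0, products 2 (Δn_gas = +2). Compression shifts the system toward the side with fewer moles of gas — to the left.
The two effects oppose each other, so the net shift — and hence the change in γ — cannot be determined from the given information.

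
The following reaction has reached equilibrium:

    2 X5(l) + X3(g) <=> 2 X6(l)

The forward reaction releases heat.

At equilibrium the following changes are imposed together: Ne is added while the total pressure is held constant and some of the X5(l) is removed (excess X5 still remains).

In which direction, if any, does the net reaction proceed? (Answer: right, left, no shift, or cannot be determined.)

Adding inert gas at constant total pressure expands the volume and lowers every reacting partial pressure. With Δn_gas = 0 − 1 = -1, Q moves away from K toward the side with fewer gas moles, so the system shifts toward the side with more gas moles — to the left.
X5 is a pure liquid; its activity is 1 regardless of amount, so Q is unaffected — no shift from this change.
Only the nonzero effect(s) matter; the net shift is to the left.

left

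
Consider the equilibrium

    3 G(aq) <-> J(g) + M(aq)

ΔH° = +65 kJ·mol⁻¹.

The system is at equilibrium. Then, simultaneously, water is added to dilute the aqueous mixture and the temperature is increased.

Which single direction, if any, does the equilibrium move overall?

cannot be determined

Dilution lowers every aqueous concentration by the same factor. Δn_aq = 1 − 3 = -2, so the system shifts toward the side with more dissolved moles — to the left.
The forward reaction is endothermic. Raising T favours the endothermic direction — shift to the right.
The individual effects push in opposite directions; without quantitative information the net direction cannot be determined.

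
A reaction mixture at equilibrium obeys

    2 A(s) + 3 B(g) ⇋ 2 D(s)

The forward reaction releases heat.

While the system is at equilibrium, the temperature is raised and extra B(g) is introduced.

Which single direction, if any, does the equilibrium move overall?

The forward reaction is exothermic. Raising T favours the endothermic direction — shift to the left.
Adding B (g), a reactant, drives the reaction to the right.
The individual effects push in opposite directions; without quantitative information the net direction cannot be determined.

cannot be determined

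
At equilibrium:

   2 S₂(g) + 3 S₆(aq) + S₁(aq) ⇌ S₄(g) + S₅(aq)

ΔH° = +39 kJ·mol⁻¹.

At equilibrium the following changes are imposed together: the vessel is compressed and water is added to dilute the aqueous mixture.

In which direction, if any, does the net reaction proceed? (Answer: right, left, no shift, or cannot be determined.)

Gas moles: reactants 2, products 1 (Δn_gas = -1). Compression shifts the system toward the side with fewer moles of gas — to the right.
Dilution lowers every aqueous concentration by the same factor. Δn_aq = 1 − 4 = -3, so the system shifts toward the side with more dissolved moles — to the left.
The individual effects push in opposite directions; without quantitative information the net direction cannot be determined.

cannot be determined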